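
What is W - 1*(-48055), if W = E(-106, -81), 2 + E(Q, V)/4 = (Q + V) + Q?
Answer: 46875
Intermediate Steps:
E(Q, V) = -8 + 4*V + 8*Q (E(Q, V) = -8 + 4*((Q + V) + Q) = -8 + 4*(V + 2*Q) = -8 + (4*V + 8*Q) = -8 + 4*V + 8*Q)
W = -1180 (W = -8 + 4*(-81) + 8*(-106) = -8 - 324 - 848 = -1180)
W - 1*(-48055) = -1180 - 1*(-48055) = -1180 + 48055 = 46875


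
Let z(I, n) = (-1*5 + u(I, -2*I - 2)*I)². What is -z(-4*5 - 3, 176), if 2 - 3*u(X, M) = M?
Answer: -100489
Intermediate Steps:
u(X, M) = ⅔ - M/3
z(I, n) = (-5 + I*(4/3 + 2*I/3))² (z(I, n) = (-1*5 + (⅔ - (-2*I - 2)/3)*I)² = (-5 + (⅔ - (-2 - 2*I)/3)*I)² = (-5 + (⅔ + (⅔ + 2*I/3))*I)² = (-5 + (4/3 + 2*I/3)*I)² = (-5 + I*(4/3 + 2*I/3))²)
-z(-4*5 - 3, 176) = -(15 - 2*(-4*5 - 3)*(2 + (-4*5 - 3)))²/9 = -(15 - 2*(-20 - 3)*(2 + (-20 - 3)))²/9 = -(15 - 2*(-23)*(2 - 23))²/9 = -(15 - 2*(-23)*(-21))²/9 = -(15 - 966)²/9 = -(-951)²/9 = -904401/9 = -1*100489 = -100489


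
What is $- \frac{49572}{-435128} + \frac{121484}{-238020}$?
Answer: $- \frac{2566372657}{6473072910} \approx -0.39647$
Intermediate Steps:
$- \frac{49572}{-435128} + \frac{121484}{-238020} = \left(-49572\right) \left(- \frac{1}{435128}\right) + 121484 \left(- \frac{1}{238020}\right) = \frac{12393}{108782} - \frac{30371}{59505} = - \frac{2566372657}{6473072910}$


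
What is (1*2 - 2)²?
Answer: 0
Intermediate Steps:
(1*2 - 2)² = (2 - 2)² = 0² = 0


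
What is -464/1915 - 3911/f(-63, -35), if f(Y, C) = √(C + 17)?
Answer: -464/1915 + 3911*I*√2/6 ≈ -0.2423 + 921.83*I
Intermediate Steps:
f(Y, C) = √(17 + C)
-464/1915 - 3911/f(-63, -35) = -464/1915 - 3911/√(17 - 35) = -464*1/1915 - 3911*(-I*√2/6) = -464/1915 - 3911*(-I*√2/6) = -464/1915 - (-3911)*I*√2/6 = -464/1915 + 3911*I*√2/6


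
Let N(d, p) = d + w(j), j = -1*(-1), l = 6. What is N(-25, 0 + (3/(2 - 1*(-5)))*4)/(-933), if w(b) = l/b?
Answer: 19/933 ≈ 0.020364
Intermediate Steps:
j = 1
w(b) = 6/b
N(d, p) = 6 + d (N(d, p) = d + 6/1 = d + 6*1 = d + 6 = 6 + d)
N(-25, 0 + (3/(2 - 1*(-5)))*4)/(-933) = (6 - 25)/(-933) = -19*(-1/933) = 19/933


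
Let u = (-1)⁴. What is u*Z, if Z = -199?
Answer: -199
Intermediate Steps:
u = 1
u*Z = 1*(-199) = -199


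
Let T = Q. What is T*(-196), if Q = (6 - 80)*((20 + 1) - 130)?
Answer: -1580936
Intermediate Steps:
Q = 8066 (Q = -74*(21 - 130) = -74*(-109) = 8066)
T = 8066
T*(-196) = 8066*(-196) = -1580936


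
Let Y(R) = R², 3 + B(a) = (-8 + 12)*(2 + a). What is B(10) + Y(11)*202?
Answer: 24487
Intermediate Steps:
B(a) = 5 + 4*a (B(a) = -3 + (-8 + 12)*(2 + a) = -3 + 4*(2 + a) = -3 + (8 + 4*a) = 5 + 4*a)
B(10) + Y(11)*202 = (5 + 4*10) + 11²*202 = (5 + 40) + 121*202 = 45 + 24442 = 24487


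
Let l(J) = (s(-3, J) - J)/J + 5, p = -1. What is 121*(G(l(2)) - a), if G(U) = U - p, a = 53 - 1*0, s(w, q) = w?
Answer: -11979/2 ≈ -5989.5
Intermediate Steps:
l(J) = 5 + (-3 - J)/J (l(J) = (-3 - J)/J + 5 = 5 + (-3 - J)/J)
a = 53 (a = 53 + 0 = 53)
G(U) = 1 + U (G(U) = U - 1*(-1) = U + 1 = 1 + U)
121*(G(l(2)) - a) = 121*((1 + (4 - 3/2)) - 1*53) = 121*((1 + (4 - 3*½)) - 53) = 121*((1 + (4 - 3/2)) - 53) = 121*((1 + 5/2) - 53) = 121*(7/2 - 53) = 121*(-99/2) = -11979/2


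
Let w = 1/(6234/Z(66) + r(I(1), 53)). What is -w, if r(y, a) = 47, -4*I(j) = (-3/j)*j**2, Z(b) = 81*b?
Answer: -891/42916 ≈ -0.020761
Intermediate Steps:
I(j) = 3*j/4 (I(j) = -(-3/j)*j**2/4 = -(-3)*j/4 = 3*j/4)
w = 891/42916 (w = 1/(6234/((81*66)) + 47) = 1/(6234/5346 + 47) = 1/(6234*(1/5346) + 47) = 1/(1039/891 + 47) = 1/(42916/891) = 891/42916 ≈ 0.020761)
-w = -1*891/42916 = -891/42916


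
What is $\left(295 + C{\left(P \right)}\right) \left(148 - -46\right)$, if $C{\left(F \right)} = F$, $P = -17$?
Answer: $53932$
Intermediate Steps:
$\left(295 + C{\left(P \right)}\right) \left(148 - -46\right) = \left(295 - 17\right) \left(148 - -46\right) = 278 \left(148 + 46\right) = 278 \cdot 194 = 53932$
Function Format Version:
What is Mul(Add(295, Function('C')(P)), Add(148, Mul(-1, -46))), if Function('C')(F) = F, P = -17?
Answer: 53932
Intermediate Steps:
Mul(Add(295, Function('C')(P)), Add(148, Mul(-1, -46))) = Mul(Add(295, -17), Add(148, Mul(-1, -46))) = Mul(278, Add(148, 46)) = Mul(278, 194) = 53932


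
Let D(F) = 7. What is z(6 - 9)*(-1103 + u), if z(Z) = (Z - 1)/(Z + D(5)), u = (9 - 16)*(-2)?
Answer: 1089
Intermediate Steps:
u = 14 (u = -7*(-2) = 14)
z(Z) = (-1 + Z)/(7 + Z) (z(Z) = (Z - 1)/(Z + 7) = (-1 + Z)/(7 + Z))
z(6 - 9)*(-1103 + u) = ((-1 + (6 - 9))/(7 + (6 - 9)))*(-1103 + 14) = ((-1 - 3)/(7 - 3))*(-1089) = (-4/4)*(-1089) = ((¼)*(-4))*(-1089) = -1*(-1089) = 1089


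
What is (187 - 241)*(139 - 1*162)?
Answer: 1242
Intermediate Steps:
(187 - 241)*(139 - 1*162) = -54*(139 - 162) = -54*(-23) = 1242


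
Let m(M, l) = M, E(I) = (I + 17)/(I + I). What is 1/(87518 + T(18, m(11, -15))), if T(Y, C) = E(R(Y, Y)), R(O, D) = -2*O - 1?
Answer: 37/3238176 ≈ 1.1426e-5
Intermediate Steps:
R(O, D) = -1 - 2*O
E(I) = (17 + I)/(2*I) (E(I) = (17 + I)/((2*I)) = (17 + I)*(1/(2*I)) = (17 + I)/(2*I))
T(Y, C) = (16 - 2*Y)/(2*(-1 - 2*Y)) (T(Y, C) = (17 + (-1 - 2*Y))/(2*(-1 - 2*Y)) = (16 - 2*Y)/(2*(-1 - 2*Y)))
1/(87518 + T(18, m(11, -15))) = 1/(87518 + (-8 + 18)/(1 + 2*18)) = 1/(87518 + 10/(1 + 36)) = 1/(87518 + 10/37) = 1/(3238176/37) = 37/3238176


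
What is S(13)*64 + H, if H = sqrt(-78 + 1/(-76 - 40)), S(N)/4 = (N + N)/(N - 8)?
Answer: 6656/5 + I*sqrt(262421)/58 ≈ 1331.2 + 8.8322*I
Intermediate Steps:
S(N) = 8*N/(-8 + N) (S(N) = 4*((N + N)/(N - 8)) = 4*((2*N)/(-8 + N)) = 4*(2*N/(-8 + N)) = 8*N/(-8 + N))
H = I*sqrt(262421)/58 (H = sqrt(-78 + 1/(-116)) = sqrt(-78 - 1/116) = sqrt(-9049/116) = I*sqrt(262421)/58 ≈ 8.8322*I)
S(13)*64 + H = (8*13/(-8 + 13))*64 + I*sqrt(262421)/58 = (8*13/5)*64 + I*sqrt(262421)/58 = (8*13*(1/5))*64 + I*sqrt(262421)/58 = (104/5)*64 + I*sqrt(262421)/58 = 6656/5 + I*sqrt(262421)/58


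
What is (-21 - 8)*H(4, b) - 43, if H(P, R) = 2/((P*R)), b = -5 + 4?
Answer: -57/2 ≈ -28.500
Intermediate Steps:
b = -1
H(P, R) = 2/(P*R) (H(P, R) = 2*(1/(P*R)) = 2/(P*R))
(-21 - 8)*H(4, b) - 43 = (-21 - 8)*(2/(4*(-1))) - 43 = -58*(-1)/4 - 43 = -29*(-½) - 43 = 29/2 - 43 = -57/2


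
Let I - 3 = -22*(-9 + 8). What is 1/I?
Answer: 1/25 ≈ 0.040000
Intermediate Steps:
I = 25 (I = 3 - 22*(-9 + 8) = 3 - 22*(-1) = 3 + 22 = 25)
1/I = 1/25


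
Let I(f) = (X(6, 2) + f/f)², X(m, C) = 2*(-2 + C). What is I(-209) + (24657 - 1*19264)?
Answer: 5394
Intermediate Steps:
X(m, C) = -4 + 2*C
I(f) = 1 (I(f) = ((-4 + 2*2) + f/f)² = ((-4 + 4) + 1)² = (0 + 1)² = 1² = 1)
I(-209) + (24657 - 1*19264) = 1 + (24657 - 1*19264) = 1 + (24657 - 19264) = 1 + 5393 = 5394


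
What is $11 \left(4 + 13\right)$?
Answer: $187$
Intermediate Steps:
$11 \left(4 + 13\right) = 11 \cdot 17 = 187$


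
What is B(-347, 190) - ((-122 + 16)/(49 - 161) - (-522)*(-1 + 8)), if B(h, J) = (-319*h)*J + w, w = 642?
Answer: 1177604795/56 ≈ 2.1029e+7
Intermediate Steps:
B(h, J) = 642 - 319*J*h (B(h, J) = (-319*h)*J + 642 = -319*J*h + 642 = 642 - 319*J*h)
B(-347, 190) - ((-122 + 16)/(49 - 161) - (-522)*(-1 + 8)) = (642 - 319*190*(-347)) - ((-122 + 16)/(49 - 161) - (-522)*(-1 + 8)) = (642 + 21031670) - (-106/(-112) - (-522)*7) = 21032312 - (-106*(-1/112) - 261*(-14)) = 21032312 - (53/56 + 3654) = 21032312 - 1*204677/56 = 21032312 - 204677/56 = 1177604795/56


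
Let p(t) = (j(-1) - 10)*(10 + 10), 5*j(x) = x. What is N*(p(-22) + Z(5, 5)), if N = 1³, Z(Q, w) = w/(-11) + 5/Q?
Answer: -2238/11 ≈ -203.45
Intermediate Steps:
j(x) = x/5
p(t) = -204 (p(t) = ((⅕)*(-1) - 10)*(10 + 10) = (-⅕ - 10)*20 = -51/5*20 = -204)
Z(Q, w) = 5/Q - w/11 (Z(Q, w) = w*(-1/11) + 5/Q = -w/11 + 5/Q = 5/Q - w/11)
N = 1
N*(p(-22) + Z(5, 5)) = 1*(-204 + (5/5 - 1/11*5)) = 1*(-204 + (5*(⅕) - 5/11)) = 1*(-204 + (1 - 5/11)) = 1*(-204 + 6/11) = 1*(-2238/11) = -2238/11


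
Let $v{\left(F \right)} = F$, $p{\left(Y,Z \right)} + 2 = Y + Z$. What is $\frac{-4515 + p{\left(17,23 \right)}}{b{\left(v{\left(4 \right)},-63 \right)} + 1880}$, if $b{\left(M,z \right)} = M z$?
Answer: $- \frac{11}{4} \approx -2.75$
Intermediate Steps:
$p{\left(Y,Z \right)} = -2 + Y + Z$ ($p{\left(Y,Z \right)} = -2 + \left(Y + Z\right) = -2 + Y + Z$)
$\frac{-4515 + p{\left(17,23 \right)}}{b{\left(v{\left(4 \right)},-63 \right)} + 1880} = \frac{-4515 + \left(-2 + 17 + 23\right)}{4 \left(-63\right) + 1880} = \frac{-4515 + 38}{-252 + 1880} = - \frac{4477}{1628} = \left(-4477\right) \frac{1}{1628} = - \frac{11}{4}$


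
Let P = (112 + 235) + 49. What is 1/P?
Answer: 1/396 ≈ 0.0025253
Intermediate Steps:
P = 396 (P = 347 + 49 = 396)
1/P = 1/396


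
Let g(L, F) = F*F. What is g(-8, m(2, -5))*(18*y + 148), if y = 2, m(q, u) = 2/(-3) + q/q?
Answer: 184/9 ≈ 20.444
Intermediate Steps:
m(q, u) = ⅓ (m(q, u) = 2*(-⅓) + 1 = -⅔ + 1 = ⅓)
g(L, F) = F²
g(-8, m(2, -5))*(18*y + 148) = (⅓)²*(18*2 + 148) = (36 + 148)/9 = (⅑)*184 = 184/9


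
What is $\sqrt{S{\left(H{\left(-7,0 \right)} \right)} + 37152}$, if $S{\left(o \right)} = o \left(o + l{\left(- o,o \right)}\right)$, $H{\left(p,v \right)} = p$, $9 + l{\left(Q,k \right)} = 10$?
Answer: $\sqrt{37194} \approx 192.86$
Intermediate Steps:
$l{\left(Q,k \right)} = 1$ ($l{\left(Q,k \right)} = -9 + 10 = 1$)
$S{\left(o \right)} = o \left(1 + o\right)$ ($S{\left(o \right)} = o \left(o + 1\right) = o \left(1 + o\right)$)
$\sqrt{S{\left(H{\left(-7,0 \right)} \right)} + 37152} = \sqrt{- 7 \left(1 - 7\right) + 37152} = \sqrt{\left(-7\right) \left(-6\right) + 37152} = \sqrt{42 + 37152} = \sqrt{37194}$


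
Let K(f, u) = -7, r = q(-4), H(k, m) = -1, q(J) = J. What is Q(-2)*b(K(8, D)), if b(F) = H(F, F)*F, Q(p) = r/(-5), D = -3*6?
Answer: 28/5 ≈ 5.6000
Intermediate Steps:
D = -18
r = -4
Q(p) = ⅘ (Q(p) = -4/(-5) = -4*(-⅕) = ⅘)
b(F) = -F
Q(-2)*b(K(8, D)) = 4*(-1*(-7))/5 = (⅘)*7 = 28/5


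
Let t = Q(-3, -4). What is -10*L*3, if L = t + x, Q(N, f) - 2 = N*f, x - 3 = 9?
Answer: -780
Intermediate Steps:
x = 12 (x = 3 + 9 = 12)
Q(N, f) = 2 + N*f
t = 14 (t = 2 - 3*(-4) = 2 + 12 = 14)
L = 26 (L = 14 + 12 = 26)
-10*L*3 = -10*26*3 = -260*3 = -780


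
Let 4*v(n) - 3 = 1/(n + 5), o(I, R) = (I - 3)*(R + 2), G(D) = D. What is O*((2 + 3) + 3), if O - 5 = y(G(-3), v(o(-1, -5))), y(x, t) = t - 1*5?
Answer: 104/17 ≈ 6.1176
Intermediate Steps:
o(I, R) = (-3 + I)*(2 + R)
v(n) = ¾ + 1/(4*(5 + n)) (v(n) = ¾ + 1/(4*(n + 5)) = ¾ + 1/(4*(5 + n)))
y(x, t) = -5 + t (y(x, t) = t - 5 = -5 + t)
O = 13/17 (O = 5 + (-5 + (16 + 3*(-6 - 3*(-5) + 2*(-1) - 1*(-5)))/(4*(5 + (-6 - 3*(-5) + 2*(-1) - 1*(-5))))) = 5 + (-5 + (16 + 3*(-6 + 15 - 2 + 5))/(4*(5 + (-6 + 15 - 2 + 5)))) = 5 + (-5 + (16 + 3*12)/(4*(5 + 12))) = 5 + (-5 + (¼)*(16 + 36)/17) = 5 + (-5 + (¼)*(1/17)*52) = 5 + (-5 + 13/17) = 5 - 72/17 = 13/17 ≈ 0.76471)
O*((2 + 3) + 3) = 13*((2 + 3) + 3)/17 = 13*(5 + 3)/17 = (13/17)*8 = 104/17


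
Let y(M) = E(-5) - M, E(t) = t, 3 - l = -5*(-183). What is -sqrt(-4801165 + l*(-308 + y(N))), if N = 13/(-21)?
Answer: -I*sqrt(221297405)/7 ≈ -2125.2*I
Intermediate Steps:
l = -912 (l = 3 - (-5)*(-183) = 3 - 1*915 = 3 - 915 = -912)
N = -13/21 (N = 13*(-1/21) = -13/21 ≈ -0.61905)
y(M) = -5 - M
-sqrt(-4801165 + l*(-308 + y(N))) = -sqrt(-4801165 - 912*(-308 + (-5 - 1*(-13/21)))) = -sqrt(-4801165 - 912*(-308 + (-5 + 13/21))) = -sqrt(-4801165 - 912*(-308 - 92/21)) = -sqrt(-4801165 - 912*(-6560/21)) = -sqrt(-4801165 + 1994240/7) = -sqrt(-31613915/7) = -I*sqrt(221297405)/7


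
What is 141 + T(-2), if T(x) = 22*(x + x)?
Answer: 53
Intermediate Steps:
T(x) = 44*x (T(x) = 22*(2*x) = 44*x)
141 + T(-2) = 141 + 44*(-2) = 141 - 88 = 53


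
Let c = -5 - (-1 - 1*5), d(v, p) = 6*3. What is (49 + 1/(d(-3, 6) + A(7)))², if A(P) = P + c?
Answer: 1625625/676 ≈ 2404.8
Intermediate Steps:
d(v, p) = 18
c = 1 (c = -5 - (-1 - 5) = -5 - 1*(-6) = -5 + 6 = 1)
A(P) = 1 + P (A(P) = P + 1 = 1 + P)
(49 + 1/(d(-3, 6) + A(7)))² = (49 + 1/(18 + (1 + 7)))² = (49 + 1/(18 + 8))² = (49 + 1/26)² = (1275/26)² = 1625625/676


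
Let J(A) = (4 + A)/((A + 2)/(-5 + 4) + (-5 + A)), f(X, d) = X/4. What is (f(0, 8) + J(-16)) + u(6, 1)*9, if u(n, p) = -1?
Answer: -51/7 ≈ -7.2857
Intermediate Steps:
f(X, d) = X/4 (f(X, d) = X*(1/4) = X/4)
J(A) = -4/7 - A/7 (J(A) = (4 + A)/((2 + A)/(-1) + (-5 + A)) = (4 + A)/((2 + A)*(-1) + (-5 + A)) = (4 + A)/((-2 - A) + (-5 + A)) = (4 + A)/(-7) = (4 + A)*(-1/7) = -4/7 - A/7)
(f(0, 8) + J(-16)) + u(6, 1)*9 = ((1/4)*0 + (-4/7 - 1/7*(-16))) - 1*9 = (0 + (-4/7 + 16/7)) - 9 = (0 + 12/7) - 9 = 12/7 - 9 = -51/7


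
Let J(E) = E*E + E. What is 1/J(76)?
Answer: 1/5852 ≈ 0.00017088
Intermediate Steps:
J(E) = E + E² (J(E) = E² + E = E + E²)
1/J(76) = 1/(76*(1 + 76)) = 1/(76*77) = 1/5852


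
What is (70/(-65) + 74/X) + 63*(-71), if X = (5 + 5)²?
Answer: -2907669/650 ≈ -4473.3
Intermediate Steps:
X = 100 (X = 10² = 100)
(70/(-65) + 74/X) + 63*(-71) = (70/(-65) + 74/100) + 63*(-71) = (70*(-1/65) + 74*(1/100)) - 4473 = (-14/13 + 37/50) - 4473 = -219/650 - 4473 = -2907669/650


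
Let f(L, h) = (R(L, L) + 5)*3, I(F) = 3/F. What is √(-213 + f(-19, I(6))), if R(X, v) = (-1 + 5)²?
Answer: 5*I*√6 ≈ 12.247*I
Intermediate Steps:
R(X, v) = 16 (R(X, v) = 4² = 16)
f(L, h) = 63 (f(L, h) = (16 + 5)*3 = 21*3 = 63)
√(-213 + f(-19, I(6))) = √(-213 + 63) = √(-150) = 5*I*√6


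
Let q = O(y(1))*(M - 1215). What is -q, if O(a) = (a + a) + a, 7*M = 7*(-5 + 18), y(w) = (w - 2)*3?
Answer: -10818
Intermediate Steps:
y(w) = -6 + 3*w (y(w) = (-2 + w)*3 = -6 + 3*w)
M = 13 (M = (7*(-5 + 18))/7 = (7*13)/7 = (⅐)*91 = 13)
O(a) = 3*a (O(a) = 2*a + a = 3*a)
q = 10818 (q = (3*(-6 + 3*1))*(13 - 1215) = (3*(-6 + 3))*(-1202) = (3*(-3))*(-1202) = -9*(-1202) = 10818)
-q = -1*10818 = -10818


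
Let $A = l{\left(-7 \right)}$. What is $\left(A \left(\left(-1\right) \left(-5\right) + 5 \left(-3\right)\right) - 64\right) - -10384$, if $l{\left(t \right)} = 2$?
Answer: $10300$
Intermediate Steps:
$A = 2$
$\left(A \left(\left(-1\right) \left(-5\right) + 5 \left(-3\right)\right) - 64\right) - -10384 = \left(2 \left(\left(-1\right) \left(-5\right) + 5 \left(-3\right)\right) - 64\right) - -10384 = \left(2 \left(5 - 15\right) - 64\right) + 10384 = \left(2 \left(-10\right) - 64\right) + 10384 = \left(-20 - 64\right) + 10384 = -84 + 10384 = 10300$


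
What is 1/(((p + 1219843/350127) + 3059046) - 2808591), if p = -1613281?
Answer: -350127/477160959059 ≈ -7.3377e-7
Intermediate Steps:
1/(((p + 1219843/350127) + 3059046) - 2808591) = 1/(((-1613281 + 1219843/350127) + 3059046) - 2808591) = 1/((-564852016844/350127 + 3059046) - 2808591) = 1/(506202581998/350127 - 2808591) = 1/(-477160959059/350127) = -350127/477160959059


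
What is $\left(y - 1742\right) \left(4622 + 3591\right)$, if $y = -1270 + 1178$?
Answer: $-15062642$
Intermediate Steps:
$y = -92$
$\left(y - 1742\right) \left(4622 + 3591\right) = \left(-92 - 1742\right) \left(4622 + 3591\right) = \left(-1834\right) 8213 = -15062642$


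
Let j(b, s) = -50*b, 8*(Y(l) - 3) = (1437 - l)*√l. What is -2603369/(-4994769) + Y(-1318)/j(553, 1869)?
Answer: 71968168543/138105362850 - 551*I*√1318/44240 ≈ 0.52111 - 0.45216*I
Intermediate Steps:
Y(l) = 3 + √l*(1437 - l)/8 (Y(l) = 3 + ((1437 - l)*√l)/8 = 3 + (√l*(1437 - l))/8 = 3 + √l*(1437 - l)/8)
-2603369/(-4994769) + Y(-1318)/j(553, 1869) = -2603369/(-4994769) + (3 - (-659)*I*√1318/4 + 1437*√(-1318)/8)/((-50*553)) = -2603369*(-1/4994769) + (3 - (-659)*I*√1318/4 + 1437*(I*√1318)/8)/(-27650) = 2603369/4994769 + (3 + 659*I*√1318/4 + 1437*I*√1318/8)*(-1/27650) = 2603369/4994769 + (3 + 2755*I*√1318/8)*(-1/27650) = 2603369/4994769 + (-3/27650 - 551*I*√1318/44240) = 71968168543/138105362850 - 551*I*√1318/44240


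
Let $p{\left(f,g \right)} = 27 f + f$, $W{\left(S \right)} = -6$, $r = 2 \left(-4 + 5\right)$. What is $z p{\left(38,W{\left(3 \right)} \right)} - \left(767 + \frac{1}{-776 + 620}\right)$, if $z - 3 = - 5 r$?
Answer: $- \frac{1281539}{156} \approx -8215.0$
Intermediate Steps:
$r = 2$ ($r = 2 \cdot 1 = 2$)
$p{\left(f,g \right)} = 28 f$
$z = -7$ ($z = 3 - 10 = -7$)
$z p{\left(38,W{\left(3 \right)} \right)} - \left(767 + \frac{1}{-776 + 620}\right) = - 7 \cdot 28 \cdot 38 - \left(767 + \frac{1}{-776 + 620}\right) = \left(-7\right) 1064 - \frac{119651}{156} = -7448 - \frac{119651}{156} = - \frac{1281539}{156}$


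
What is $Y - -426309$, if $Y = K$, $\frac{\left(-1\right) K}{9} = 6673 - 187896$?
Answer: $2057316$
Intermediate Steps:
$K = 1631007$ ($K = - 9 \left(6673 - 187896\right) = \left(-9\right) \left(-181223\right) = 1631007$)
$Y = 1631007$
$Y - -426309 = 1631007 - -426309 = 1631007 + 426309 = 2057316$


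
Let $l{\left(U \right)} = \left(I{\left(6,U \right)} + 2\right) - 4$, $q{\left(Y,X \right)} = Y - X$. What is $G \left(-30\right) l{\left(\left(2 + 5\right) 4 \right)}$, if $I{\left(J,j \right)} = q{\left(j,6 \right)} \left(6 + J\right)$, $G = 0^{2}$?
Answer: $0$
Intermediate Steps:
$G = 0$
$I{\left(J,j \right)} = \left(-6 + j\right) \left(6 + J\right)$ ($I{\left(J,j \right)} = \left(j - 6\right) \left(6 + J\right) = \left(-6 + j\right) \left(6 + J\right)$)
$l{\left(U \right)} = -74 + 12 U$ ($l{\left(U \right)} = \left(\left(-6 + U\right) \left(6 + 6\right) + 2\right) - 4 = \left(\left(-6 + U\right) 12 + 2\right) - 4 = \left(\left(-72 + 12 U\right) + 2\right) - 4 = \left(-70 + 12 U\right) - 4 = -74 + 12 U$)
$G \left(-30\right) l{\left(\left(2 + 5\right) 4 \right)} = 0 \left(-30\right) \left(-74 + 12 \left(2 + 5\right) 4\right) = 0 \left(-74 + 12 \cdot 7 \cdot 4\right) = 0 \left(-74 + 12 \cdot 28\right) = 0 \left(-74 + 336\right) = 0 \cdot 262 = 0$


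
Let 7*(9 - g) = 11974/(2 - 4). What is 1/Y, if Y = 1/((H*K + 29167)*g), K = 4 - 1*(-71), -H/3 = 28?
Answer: 138345350/7 ≈ 1.9764e+7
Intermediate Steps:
H = -84 (H = -3*28 = -84)
K = 75 (K = 4 + 71 = 75)
g = 6050/7 (g = 9 - 11974/(7*(2 - 4)) = 9 - 11974/(7*(-2)) = 9 - 11974*(-1)/(7*2) = 9 - ⅐*(-5987) = 9 + 5987/7 = 6050/7 ≈ 864.29)
Y = 7/138345350 (Y = 1/((-84*75 + 29167)*(6050/7)) = (7/6050)/(-6300 + 29167) = (7/6050)/22867 = (1/22867)*(7/6050) = 7/138345350 ≈ 5.0598e-8)
1/Y = 1/(7/138345350) = 138345350/7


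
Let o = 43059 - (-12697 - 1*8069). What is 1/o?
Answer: 1/63825 ≈ 1.5668e-5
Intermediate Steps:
o = 63825 (o = 43059 - (-12697 - 8069) = 43059 - 1*(-20766) = 43059 + 20766 = 63825)
1/o = 1/63825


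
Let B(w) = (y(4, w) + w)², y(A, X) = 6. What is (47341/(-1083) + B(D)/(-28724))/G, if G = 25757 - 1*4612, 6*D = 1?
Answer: -16318368817/7893367264080 ≈ -0.0020674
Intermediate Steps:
D = ⅙ (D = (⅙)*1 = ⅙ ≈ 0.16667)
B(w) = (6 + w)²
G = 21145 (G = 25757 - 4612 = 21145)
(47341/(-1083) + B(D)/(-28724))/G = (47341/(-1083) + (6 + ⅙)²/(-28724))/21145 = (47341*(-1/1083) + (37/6)²*(-1/28724))*(1/21145) = (-47341/1083 + (1369/36)*(-1/28724))*(1/21145) = (-47341/1083 - 1369/1034064)*(1/21145) = -16318368817/373297104*1/21145 = -16318368817/7893367264080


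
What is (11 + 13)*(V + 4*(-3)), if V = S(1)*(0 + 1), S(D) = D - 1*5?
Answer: -384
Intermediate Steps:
S(D) = -5 + D (S(D) = D - 5 = -5 + D)
V = -4 (V = (-5 + 1)*(0 + 1) = -4*1 = -4)
(11 + 13)*(V + 4*(-3)) = (11 + 13)*(-4 + 4*(-3)) = 24*(-4 - 12) = 24*(-16) = -384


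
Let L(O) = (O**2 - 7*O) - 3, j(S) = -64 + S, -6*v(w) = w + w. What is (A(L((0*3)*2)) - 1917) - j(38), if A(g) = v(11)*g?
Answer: -1880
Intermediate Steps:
v(w) = -w/3 (v(w) = -(w + w)/6 = -w/3)
L(O) = -3 + O**2 - 7*O
A(g) = -11*g/3 (A(g) = (-1/3*11)*g = -11*g/3)
(A(L((0*3)*2)) - 1917) - j(38) = (-11*(-3 + ((0*3)*2)**2 - 7*0*3*2)/3 - 1917) - (-64 + 38) = (-11*(-3 + (0*2)**2 - 0*2)/3 - 1917) - 1*(-26) = (-11*(-3 + 0**2 - 7*0)/3 - 1917) + 26 = (-11*(-3 + 0 + 0)/3 - 1917) + 26 = (-11/3*(-3) - 1917) + 26 = (11 - 1917) + 26 = -1906 + 26 = -1880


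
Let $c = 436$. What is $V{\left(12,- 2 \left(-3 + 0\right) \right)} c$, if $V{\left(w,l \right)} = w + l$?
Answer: $7848$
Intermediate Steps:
$V{\left(w,l \right)} = l + w$
$V{\left(12,- 2 \left(-3 + 0\right) \right)} c = \left(- 2 \left(-3 + 0\right) + 12\right) 436 = \left(\left(-2\right) \left(-3\right) + 12\right) 436 = \left(6 + 12\right) 436 = 18 \cdot 436 = 7848$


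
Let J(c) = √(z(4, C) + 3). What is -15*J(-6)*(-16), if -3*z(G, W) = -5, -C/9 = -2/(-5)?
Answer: 80*√42 ≈ 518.46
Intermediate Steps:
C = -18/5 (C = -(-18)/(-5) = -(-18)*(-1)/5 = -9*⅖ = -18/5 ≈ -3.6000)
z(G, W) = 5/3 (z(G, W) = -⅓*(-5) = 5/3)
J(c) = √42/3 (J(c) = √(5/3 + 3) = √(14/3) = √42/3)
-15*J(-6)*(-16) = -5*√42*(-16) = 80*√42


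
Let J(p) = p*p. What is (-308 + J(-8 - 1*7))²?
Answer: 6889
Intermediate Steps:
J(p) = p²
(-308 + J(-8 - 1*7))² = (-308 + (-8 - 1*7)²)² = (-308 + (-8 - 7)²)² = (-308 + (-15)²)² = (-308 + 225)² = (-83)² = 6889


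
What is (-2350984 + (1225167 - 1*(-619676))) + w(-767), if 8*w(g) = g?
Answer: -4049895/8 ≈ -5.0624e+5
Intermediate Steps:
w(g) = g/8
(-2350984 + (1225167 - 1*(-619676))) + w(-767) = (-2350984 + (1225167 - 1*(-619676))) + (⅛)*(-767) = (-2350984 + (1225167 + 619676)) - 767/8 = (-2350984 + 1844843) - 767/8 = -506141 - 767/8 = -4049895/8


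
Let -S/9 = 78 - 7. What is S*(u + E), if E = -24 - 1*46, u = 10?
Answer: 38340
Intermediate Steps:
E = -70 (E = -24 - 46 = -70)
S = -639 (S = -9*(78 - 7) = -9*71 = -639)
S*(u + E) = -639*(10 - 70) = -639*(-60) = 38340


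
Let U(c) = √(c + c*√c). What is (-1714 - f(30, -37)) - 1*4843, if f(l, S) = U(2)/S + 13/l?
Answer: -196723/30 + √(2 + 2*√2)/37 ≈ -6557.4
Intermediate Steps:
U(c) = √(c + c^(3/2))
f(l, S) = 13/l + √(2 + 2*√2)/S (f(l, S) = √(2 + 2^(3/2))/S + 13/l = √(2 + 2*√2)/S + 13/l = 13/l + √(2 + 2*√2)/S)
(-1714 - f(30, -37)) - 1*4843 = (-1714 - (13/30 + √(2 + 2*√2)/(-37))) - 1*4843 = (-1714 - (13*(1/30) - √(2 + 2*√2)/37)) - 4843 = (-1714 - (13/30 - √(2 + 2*√2)/37)) - 4843 = (-1714 + (-13/30 + √(2 + 2*√2)/37)) - 4843 = (-51433/30 + √(2 + 2*√2)/37) - 4843 = -196723/30 + √(2 + 2*√2)/37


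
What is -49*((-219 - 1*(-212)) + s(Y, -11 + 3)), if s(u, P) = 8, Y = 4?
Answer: -49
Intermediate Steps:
-49*((-219 - 1*(-212)) + s(Y, -11 + 3)) = -49*((-219 - 1*(-212)) + 8) = -49*((-219 + 212) + 8) = -49*(-7 + 8) = -49*1 = -49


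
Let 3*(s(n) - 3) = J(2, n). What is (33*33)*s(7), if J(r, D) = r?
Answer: 3993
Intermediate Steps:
s(n) = 11/3 (s(n) = 3 + (1/3)*2 = 3 + 2/3 = 11/3)
(33*33)*s(7) = (33*33)*(11/3) = 1089*(11/3) = 3993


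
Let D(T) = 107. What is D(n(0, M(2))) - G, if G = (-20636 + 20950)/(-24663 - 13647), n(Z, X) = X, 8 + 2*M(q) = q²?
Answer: 2049742/19155 ≈ 107.01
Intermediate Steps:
M(q) = -4 + q²/2
G = -157/19155 (G = 314/(-38310) = 314*(-1/38310) = -157/19155 ≈ -0.0081963)
D(n(0, M(2))) - G = 107 - 1*(-157/19155) = 107 + 157/19155 = 2049742/19155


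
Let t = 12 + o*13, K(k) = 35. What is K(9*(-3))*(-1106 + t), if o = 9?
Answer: -34195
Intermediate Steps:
t = 129 (t = 12 + 9*13 = 12 + 117 = 129)
K(9*(-3))*(-1106 + t) = 35*(-1106 + 129) = 35*(-977) = -34195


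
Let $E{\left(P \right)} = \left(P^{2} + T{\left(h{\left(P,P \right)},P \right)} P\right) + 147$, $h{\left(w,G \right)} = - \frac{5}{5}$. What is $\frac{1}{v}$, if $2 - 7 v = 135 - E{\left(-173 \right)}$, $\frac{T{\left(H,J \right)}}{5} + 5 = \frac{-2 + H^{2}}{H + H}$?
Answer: $\frac{14}{67671} \approx 0.00020688$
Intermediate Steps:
$h{\left(w,G \right)} = -1$ ($h{\left(w,G \right)} = \left(-5\right) \frac{1}{5} = -1$)
$T{\left(H,J \right)} = -25 + \frac{5 \left(-2 + H^{2}\right)}{2 H}$ ($T{\left(H,J \right)} = -25 + 5 \frac{-2 + H^{2}}{H + H} = -25 + 5 \frac{-2 + H^{2}}{2 H} = -25 + \frac{5 \left(-2 + H^{2}\right)}{2 H}$)
$E{\left(P \right)} = 147 + P^{2} - \frac{45 P}{2}$ ($E{\left(P \right)} = \left(P^{2} + \left(-25 - \frac{5}{-1} + \frac{5}{2} \left(-1\right)\right) P\right) + 147 = \left(P^{2} + \left(-25 - -5 - \frac{5}{2}\right) P\right) + 147 = \left(P^{2} + \left(-25 + 5 - \frac{5}{2}\right) P\right) + 147 = \left(P^{2} - \frac{45 P}{2}\right) + 147 = 147 + P^{2} - \frac{45 P}{2}$)
$v = \frac{67671}{14}$ ($v = \frac{2}{7} - \frac{135 - \left(147 + \left(-173\right)^{2} - - \frac{7785}{2}\right)}{7} = \frac{2}{7} - \frac{135 - \left(147 + 29929 + \frac{7785}{2}\right)}{7} = \frac{2}{7} - \frac{135 - \frac{67937}{2}}{7} = \frac{2}{7} - - \frac{67667}{14} = \frac{2}{7} + \frac{67667}{14} = \frac{67671}{14} \approx 4833.6$)
$\frac{1}{v} = \frac{1}{\frac{67671}{14}} = \frac{14}{67671}$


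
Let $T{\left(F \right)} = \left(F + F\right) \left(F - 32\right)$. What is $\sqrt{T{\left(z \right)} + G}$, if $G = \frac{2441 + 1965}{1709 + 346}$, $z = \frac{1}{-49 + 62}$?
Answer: $\frac{2 i \sqrt{493732245}}{26715} \approx 1.6635 i$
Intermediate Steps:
$z = \frac{1}{13} \approx 0.076923$
$G = \frac{4406}{2055} \approx 2.144$
$T{\left(F \right)} = 2 F \left(-32 + F\right)$
$\sqrt{T{\left(z \right)} + G} = \sqrt{2 \cdot \frac{1}{13} \left(-32 + \frac{1}{13}\right) + \frac{4406}{2055}} = \sqrt{2 \cdot \frac{1}{13} \left(- \frac{415}{13}\right) + \frac{4406}{2055}} = \sqrt{- \frac{830}{169} + \frac{4406}{2055}} = \sqrt{- \frac{961036}{347295}} = \frac{2 i \sqrt{493732245}}{26715}$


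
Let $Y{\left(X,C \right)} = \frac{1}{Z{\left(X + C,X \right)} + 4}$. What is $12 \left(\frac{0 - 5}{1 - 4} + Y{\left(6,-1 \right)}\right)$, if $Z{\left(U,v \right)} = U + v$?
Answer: $\frac{104}{5} \approx 20.8$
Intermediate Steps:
$Y{\left(X,C \right)} = \frac{1}{4 + C + 2 X}$ ($Y{\left(X,C \right)} = \frac{1}{\left(\left(X + C\right) + X\right) + 4} = \frac{1}{\left(\left(C + X\right) + X\right) + 4} = \frac{1}{\left(C + 2 X\right) + 4} = \frac{1}{4 + C + 2 X}$)
$12 \left(\frac{0 - 5}{1 - 4} + Y{\left(6,-1 \right)}\right) = 12 \left(\frac{0 - 5}{1 - 4} + \frac{1}{4 - 1 + 2 \cdot 6}\right) = 12 \left(- \frac{5}{-3} + \frac{1}{4 - 1 + 12}\right) = 12 \left(\left(-5\right) \left(- \frac{1}{3}\right) + \frac{1}{15}\right) = 12 \left(\frac{5}{3} + \frac{1}{15}\right) = 12 \cdot \frac{26}{15} = \frac{104}{5}$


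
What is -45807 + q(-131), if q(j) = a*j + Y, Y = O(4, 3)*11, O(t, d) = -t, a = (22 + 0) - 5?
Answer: -48078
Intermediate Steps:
a = 17 (a = 22 - 5 = 17)
Y = -44 (Y = -1*4*11 = -4*11 = -44)
q(j) = -44 + 17*j (q(j) = 17*j - 44 = -44 + 17*j)
-45807 + q(-131) = -45807 + (-44 + 17*(-131)) = -45807 + (-44 - 2227) = -45807 - 2271 = -48078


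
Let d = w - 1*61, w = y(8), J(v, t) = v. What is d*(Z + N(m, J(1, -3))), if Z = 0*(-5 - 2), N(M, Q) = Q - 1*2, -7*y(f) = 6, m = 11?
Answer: 433/7 ≈ 61.857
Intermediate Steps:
y(f) = -6/7 (y(f) = -⅐*6 = -6/7)
w = -6/7 ≈ -0.85714
d = -433/7 (d = -6/7 - 1*61 = -6/7 - 61 = -433/7 ≈ -61.857)
N(M, Q) = -2 + Q (N(M, Q) = Q - 2 = -2 + Q)
Z = 0 (Z = 0*(-7) = 0)
d*(Z + N(m, J(1, -3))) = -433*(0 + (-2 + 1))/7 = -433*(0 - 1)/7 = -433/7*(-1) = 433/7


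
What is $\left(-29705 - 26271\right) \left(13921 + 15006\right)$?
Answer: $-1619217752$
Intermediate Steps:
$\left(-29705 - 26271\right) \left(13921 + 15006\right) = \left(-29705 - 26271\right) 28927 = \left(-55976\right) 28927 = -1619217752$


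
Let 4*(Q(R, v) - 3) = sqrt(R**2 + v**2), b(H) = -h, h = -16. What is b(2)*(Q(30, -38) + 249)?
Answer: 4032 + 8*sqrt(586) ≈ 4225.7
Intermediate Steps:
b(H) = 16 (b(H) = -1*(-16) = 16)
Q(R, v) = 3 + sqrt(R**2 + v**2)/4
b(2)*(Q(30, -38) + 249) = 16*((3 + sqrt(30**2 + (-38)**2)/4) + 249) = 16*((3 + sqrt(900 + 1444)/4) + 249) = 16*((3 + sqrt(2344)/4) + 249) = 16*((3 + (2*sqrt(586))/4) + 249) = 16*((3 + sqrt(586)/2) + 249) = 16*(252 + sqrt(586)/2) = 4032 + 8*sqrt(586)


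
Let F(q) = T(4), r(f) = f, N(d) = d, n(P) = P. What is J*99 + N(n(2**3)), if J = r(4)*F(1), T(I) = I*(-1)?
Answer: -1576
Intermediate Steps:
T(I) = -I
F(q) = -4 (F(q) = -1*4 = -4)
J = -16 (J = 4*(-4) = -16)
J*99 + N(n(2**3)) = -16*99 + 2**3 = -1584 + 8 = -1576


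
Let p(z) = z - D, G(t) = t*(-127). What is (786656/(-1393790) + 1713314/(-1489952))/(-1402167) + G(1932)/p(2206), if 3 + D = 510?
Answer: -178615939212397513238803/1236809325292201418160 ≈ -144.42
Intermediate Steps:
D = 507 (D = -3 + 510 = 507)
G(t) = -127*t
p(z) = -507 + z (p(z) = z - 1*507 = z - 507 = -507 + z)
(786656/(-1393790) + 1713314/(-1489952))/(-1402167) + G(1932)/p(2206) = (786656/(-1393790) + 1713314/(-1489952))/(-1402167) + (-127*1932)/(-507 + 2206) = (786656*(-1/1393790) + 1713314*(-1/1489952))*(-1/1402167) - 245364/1699 = (-393328/696895 - 856657/744976)*(-1/1402167) - 245364*1/1699 = -890019900143/519170049520*(-1/1402167) - 245364/1699 = 890019900143/727963110825309840 - 245364/1699 = -178615939212397513238803/1236809325292201418160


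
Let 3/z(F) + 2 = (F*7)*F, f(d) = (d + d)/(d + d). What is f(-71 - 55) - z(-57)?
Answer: 22738/22741 ≈ 0.99987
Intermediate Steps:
f(d) = 1 (f(d) = (2*d)/((2*d)) = (2*d)*(1/(2*d)) = 1)
z(F) = 3/(-2 + 7*F²) (z(F) = 3/(-2 + (F*7)*F) = 3/(-2 + (7*F)*F) = 3/(-2 + 7*F²))
f(-71 - 55) - z(-57) = 1 - 3/(-2 + 7*(-57)²) = 1 - 3/(-2 + 7*3249) = 1 - 3/(-2 + 22743) = 1 - 3/22741 = 22738/22741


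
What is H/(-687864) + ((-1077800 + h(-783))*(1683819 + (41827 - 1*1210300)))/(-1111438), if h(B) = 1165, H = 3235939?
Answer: 190825274642686579/382259094216 ≈ 4.9920e+5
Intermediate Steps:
H/(-687864) + ((-1077800 + h(-783))*(1683819 + (41827 - 1*1210300)))/(-1111438) = 3235939/(-687864) + ((-1077800 + 1165)*(1683819 + (41827 - 1*1210300)))/(-1111438) = 3235939*(-1/687864) - 1076635*(1683819 + (41827 - 1210300))*(-1/1111438) = -3235939/687864 - 1076635*(1683819 - 1168473)*(-1/1111438) = -3235939/687864 - 1076635*515346*(-1/1111438) = -3235939/687864 - 554839540710*(-1/1111438) = -3235939/687864 + 277419770355/555719 = 190825274642686579/382259094216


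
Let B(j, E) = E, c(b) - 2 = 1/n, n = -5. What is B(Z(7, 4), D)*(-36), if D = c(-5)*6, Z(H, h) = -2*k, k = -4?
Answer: -1944/5 ≈ -388.80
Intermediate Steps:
c(b) = 9/5 (c(b) = 2 + 1/(-5) = 2 - ⅕ = 9/5)
Z(H, h) = 8 (Z(H, h) = -2*(-4) = 8)
D = 54/5 (D = (9/5)*6 = 54/5 ≈ 10.800)
B(Z(7, 4), D)*(-36) = (54/5)*(-36) = -1944/5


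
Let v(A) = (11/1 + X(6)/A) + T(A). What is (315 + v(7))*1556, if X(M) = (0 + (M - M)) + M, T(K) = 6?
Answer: 3625480/7 ≈ 5.1793e+5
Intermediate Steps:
X(M) = M (X(M) = (0 + 0) + M = 0 + M = M)
v(A) = 17 + 6/A (v(A) = (11/1 + 6/A) + 6 = (11*1 + 6/A) + 6 = (11 + 6/A) + 6 = 17 + 6/A)
(315 + v(7))*1556 = (315 + (17 + 6/7))*1556 = (315 + 125/7)*1556 = (2330/7)*1556 = 3625480/7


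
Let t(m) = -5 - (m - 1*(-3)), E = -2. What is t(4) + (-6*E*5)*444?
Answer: 26628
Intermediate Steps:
t(m) = -8 - m (t(m) = -5 - (m + 3) = -5 - (3 + m) = -5 + (-3 - m) = -8 - m)
t(4) + (-6*E*5)*444 = (-8 - 1*4) + (-6*(-2)*5)*444 = (-8 - 4) + (12*5)*444 = -12 + 60*444 = -12 + 26640 = 26628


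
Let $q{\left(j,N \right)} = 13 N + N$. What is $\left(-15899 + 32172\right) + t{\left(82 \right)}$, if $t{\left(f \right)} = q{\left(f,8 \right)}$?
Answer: $16385$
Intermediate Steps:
$q{\left(j,N \right)} = 14 N$
$t{\left(f \right)} = 112$ ($t{\left(f \right)} = 14 \cdot 8 = 112$)
$\left(-15899 + 32172\right) + t{\left(82 \right)} = \left(-15899 + 32172\right) + 112 = 16273 + 112 = 16385$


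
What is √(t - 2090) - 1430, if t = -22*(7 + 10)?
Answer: -1430 + 4*I*√154 ≈ -1430.0 + 49.639*I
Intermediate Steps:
t = -374 (t = -22*17 = -374)
√(t - 2090) - 1430 = √(-374 - 2090) - 1430 = √(-2464) - 1430 = 4*I*√154 - 1430 = -1430 + 4*I*√154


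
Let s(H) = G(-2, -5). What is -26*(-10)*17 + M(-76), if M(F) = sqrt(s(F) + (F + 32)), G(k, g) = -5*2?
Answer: 4420 + 3*I*sqrt(6) ≈ 4420.0 + 7.3485*I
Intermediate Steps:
G(k, g) = -10
s(H) = -10
M(F) = sqrt(22 + F) (M(F) = sqrt(-10 + (F + 32)) = sqrt(-10 + (32 + F)) = sqrt(22 + F))
-26*(-10)*17 + M(-76) = -26*(-10)*17 + sqrt(22 - 76) = 260*17 + sqrt(-54) = 4420 + 3*I*sqrt(6)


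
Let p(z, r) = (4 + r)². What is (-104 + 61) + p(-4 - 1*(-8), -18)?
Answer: 153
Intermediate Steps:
(-104 + 61) + p(-4 - 1*(-8), -18) = (-104 + 61) + (4 - 18)² = -43 + (-14)² = -43 + 196 = 153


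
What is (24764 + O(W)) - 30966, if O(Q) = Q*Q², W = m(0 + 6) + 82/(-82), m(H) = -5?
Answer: -6418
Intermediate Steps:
W = -6 (W = -5 + 82/(-82) = -5 + 82*(-1/82) = -5 - 1 = -6)
O(Q) = Q³
(24764 + O(W)) - 30966 = (24764 + (-6)³) - 30966 = (24764 - 216) - 30966 = 24548 - 30966 = -6418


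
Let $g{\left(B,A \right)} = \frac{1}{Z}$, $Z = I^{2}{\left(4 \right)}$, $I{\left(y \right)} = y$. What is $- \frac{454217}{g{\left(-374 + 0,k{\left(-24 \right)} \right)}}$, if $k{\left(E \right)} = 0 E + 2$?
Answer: $-7267472$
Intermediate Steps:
$k{\left(E \right)} = 2$ ($k{\left(E \right)} = 0 + 2 = 2$)
$Z = 16$ ($Z = 4^{2} = 16$)
$g{\left(B,A \right)} = \frac{1}{16}$
$- \frac{454217}{g{\left(-374 + 0,k{\left(-24 \right)} \right)}} = - 454217 \frac{1}{\frac{1}{16}} = \left(-454217\right) 16 = -7267472$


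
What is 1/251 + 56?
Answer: 14057/251 ≈ 56.004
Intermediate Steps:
1/251 + 56 = 14057/251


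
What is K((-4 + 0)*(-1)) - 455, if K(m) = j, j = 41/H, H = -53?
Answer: -24156/53 ≈ -455.77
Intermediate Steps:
j = -41/53 (j = 41/(-53) = 41*(-1/53) = -41/53 ≈ -0.77359)
K(m) = -41/53
K((-4 + 0)*(-1)) - 455 = -41/53 - 455 = -24156/53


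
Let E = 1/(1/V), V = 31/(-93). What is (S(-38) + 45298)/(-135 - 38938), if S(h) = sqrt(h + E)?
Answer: -45298/39073 - I*sqrt(345)/117219 ≈ -1.1593 - 0.00015846*I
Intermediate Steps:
V = -1/3 (V = 31*(-1/93) = -1/3 ≈ -0.33333)
E = -1/3 (E = 1/(1/(-1/3)) = 1/(-3) = -1/3 ≈ -0.33333)
S(h) = sqrt(-1/3 + h) (S(h) = sqrt(h - 1/3) = sqrt(-1/3 + h))
(S(-38) + 45298)/(-135 - 38938) = (sqrt(-3 + 9*(-38))/3 + 45298)/(-135 - 38938) = (sqrt(-3 - 342)/3 + 45298)/(-39073) = (sqrt(-345)/3 + 45298)*(-1/39073) = ((I*sqrt(345))/3 + 45298)*(-1/39073) = (I*sqrt(345)/3 + 45298)*(-1/39073) = (45298 + I*sqrt(345)/3)*(-1/39073) = -45298/39073 - I*sqrt(345)/117219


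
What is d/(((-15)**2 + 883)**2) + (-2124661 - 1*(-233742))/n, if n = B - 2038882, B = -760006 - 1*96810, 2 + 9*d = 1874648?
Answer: 731142425607/888736047368 ≈ 0.82268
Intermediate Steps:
d = 208294 (d = -2/9 + (1/9)*1874648 = -2/9 + 1874648/9 = 208294)
B = -856816 (B = -760006 - 96810 = -856816)
n = -2895698 (n = -856816 - 2038882 = -2895698)
d/(((-15)**2 + 883)**2) + (-2124661 - 1*(-233742))/n = 208294/(((-15)**2 + 883)**2) + (-2124661 - 1*(-233742))/(-2895698) = 208294/((225 + 883)**2) + (-2124661 + 233742)*(-1/2895698) = 208294/(1108**2) - 1890919*(-1/2895698) = 208294/1227664 + 1890919/2895698 = 208294*(1/1227664) + 1890919/2895698 = 104147/613832 + 1890919/2895698 = 731142425607/888736047368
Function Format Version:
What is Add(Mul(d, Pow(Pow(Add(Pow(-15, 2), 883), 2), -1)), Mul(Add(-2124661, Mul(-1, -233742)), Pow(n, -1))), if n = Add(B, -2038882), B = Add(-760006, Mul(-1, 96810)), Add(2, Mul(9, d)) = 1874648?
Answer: Rational(731142425607, 888736047368) ≈ 0.82268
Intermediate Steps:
d = 208294 (d = Add(Rational(-2, 9), Mul(Rational(1, 9), 1874648)) = Add(Rational(-2, 9), Rational(1874648, 9)) = 208294)
B = -856816 (B = Add(-760006, -96810) = -856816)
n = -2895698 (n = Add(-856816, -2038882) = -2895698)
Add(Mul(d, Pow(Pow(Add(Pow(-15, 2), 883), 2), -1)), Mul(Add(-2124661, Mul(-1, -233742)), Pow(n, -1))) = Add(Mul(208294, Pow(Pow(Add(Pow(-15, 2), 883), 2), -1)), Mul(Add(-2124661, Mul(-1, -233742)), Pow(-2895698, -1))) = Add(Mul(208294, Pow(Pow(Add(225, 883), 2), -1)), Mul(Add(-2124661, 233742), Rational(-1, 2895698))) = Add(Mul(208294, Pow(Pow(1108, 2), -1)), Mul(-1890919, Rational(-1, 2895698))) = Add(Mul(208294, Pow(1227664, -1)), Rational(1890919, 2895698)) = Add(Mul(208294, Rational(1, 1227664)), Rational(1890919, 2895698)) = Add(Rational(104147, 613832), Rational(1890919, 2895698)) = Rational(731142425607, 888736047368)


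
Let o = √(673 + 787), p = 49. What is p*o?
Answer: 98*√365 ≈ 1872.3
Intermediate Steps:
o = 2*√365 (o = √1460 = 2*√365 ≈ 38.210)
p*o = 49*(2*√365) = 98*√365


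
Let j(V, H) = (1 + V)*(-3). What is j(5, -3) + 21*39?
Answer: 801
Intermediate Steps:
j(V, H) = -3 - 3*V
j(5, -3) + 21*39 = (-3 - 3*5) + 21*39 = (-3 - 15) + 819 = -18 + 819 = 801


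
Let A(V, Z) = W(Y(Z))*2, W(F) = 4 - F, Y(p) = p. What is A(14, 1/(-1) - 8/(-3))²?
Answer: 196/9 ≈ 21.778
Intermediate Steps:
A(V, Z) = 8 - 2*Z (A(V, Z) = (4 - Z)*2 = 8 - 2*Z)
A(14, 1/(-1) - 8/(-3))² = (8 - 2*(1/(-1) - 8/(-3)))² = (8 - 2*(1*(-1) - 8*(-⅓)))² = (8 - 2*(-1 + 8/3))² = (8 - 2*5/3)² = (8 - 10/3)² = (14/3)² = 196/9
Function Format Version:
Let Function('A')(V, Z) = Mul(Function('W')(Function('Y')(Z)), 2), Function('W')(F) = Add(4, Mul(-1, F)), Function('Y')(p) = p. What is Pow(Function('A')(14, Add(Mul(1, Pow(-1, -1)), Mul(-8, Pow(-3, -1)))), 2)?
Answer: Rational(196, 9) ≈ 21.778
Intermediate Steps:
Function('A')(V, Z) = Add(8, Mul(-2, Z)) (Function('A')(V, Z) = Mul(Add(4, Mul(-1, Z)), 2) = Add(8, Mul(-2, Z)))
Pow(Function('A')(14, Add(Mul(1, Pow(-1, -1)), Mul(-8, Pow(-3, -1)))), 2) = Pow(Add(8, Mul(-2, Add(Mul(1, Pow(-1, -1)), Mul(-8, Pow(-3, -1))))), 2) = Pow(Add(8, Mul(-2, Add(Mul(1, -1), Mul(-8, Rational(-1, 3))))), 2) = Pow(Add(8, Mul(-2, Add(-1, Rational(8, 3)))), 2) = Pow(Add(8, Mul(-2, Rational(5, 3))), 2) = Pow(Add(8, Rational(-10, 3)), 2) = Pow(Rational(14, 3), 2) = Rational(196, 9)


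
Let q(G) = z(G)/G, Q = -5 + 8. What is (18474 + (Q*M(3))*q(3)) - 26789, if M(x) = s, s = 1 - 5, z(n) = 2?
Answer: -8323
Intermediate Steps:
Q = 3
q(G) = 2/G
s = -4
M(x) = -4
(18474 + (Q*M(3))*q(3)) - 26789 = (18474 + (3*(-4))*(2/3)) - 26789 = (18474 - 24/3) - 26789 = (18474 - 12*2/3) - 26789 = (18474 - 8) - 26789 = 18466 - 26789 = -8323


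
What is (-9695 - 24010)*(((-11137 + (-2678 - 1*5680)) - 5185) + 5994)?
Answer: 629811630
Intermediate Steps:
(-9695 - 24010)*(((-11137 + (-2678 - 1*5680)) - 5185) + 5994) = -33705*(((-11137 + (-2678 - 5680)) - 5185) + 5994) = -33705*(((-11137 - 8358) - 5185) + 5994) = -33705*((-19495 - 5185) + 5994) = -33705*(-24680 + 5994) = -33705*(-18686) = 629811630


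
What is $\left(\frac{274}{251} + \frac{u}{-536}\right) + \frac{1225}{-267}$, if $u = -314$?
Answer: $- \frac{52275287}{17960556} \approx -2.9106$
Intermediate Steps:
$\left(\frac{274}{251} + \frac{u}{-536}\right) + \frac{1225}{-267} = \left(\frac{274}{251} - \frac{314}{-536}\right) + \frac{1225}{-267} = \left(274 \cdot \frac{1}{251} - - \frac{157}{268}\right) + 1225 \left(- \frac{1}{267}\right) = \left(\frac{274}{251} + \frac{157}{268}\right) - \frac{1225}{267} = \frac{112839}{67268} - \frac{1225}{267} = - \frac{52275287}{17960556}$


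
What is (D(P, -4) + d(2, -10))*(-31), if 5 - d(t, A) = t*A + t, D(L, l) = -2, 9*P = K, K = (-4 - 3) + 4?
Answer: -651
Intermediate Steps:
K = -3 (K = -7 + 4 = -3)
P = -1/3 (P = (1/9)*(-3) = -1/3 ≈ -0.33333)
d(t, A) = 5 - t - A*t (d(t, A) = 5 - (t*A + t) = 5 - (A*t + t) = 5 - (t + A*t) = 5 + (-t - A*t) = 5 - t - A*t)
(D(P, -4) + d(2, -10))*(-31) = (-2 + (5 - 1*2 - 1*(-10)*2))*(-31) = (-2 + (5 - 2 + 20))*(-31) = (-2 + 23)*(-31) = 21*(-31) = -651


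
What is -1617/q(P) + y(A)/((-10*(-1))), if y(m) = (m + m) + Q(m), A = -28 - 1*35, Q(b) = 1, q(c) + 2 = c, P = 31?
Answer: -3959/58 ≈ -68.259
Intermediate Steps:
q(c) = -2 + c
A = -63 (A = -28 - 35 = -63)
y(m) = 1 + 2*m (y(m) = (m + m) + 1 = 2*m + 1 = 1 + 2*m)
-1617/q(P) + y(A)/((-10*(-1))) = -1617/(-2 + 31) + (1 + 2*(-63))/((-10*(-1))) = -1617/29 + (1 - 126)/10 = -1617*1/29 - 125*⅒ = -1617/29 - 25/2 = -3959/58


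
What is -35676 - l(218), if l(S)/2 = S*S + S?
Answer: -131160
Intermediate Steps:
l(S) = 2*S + 2*S² (l(S) = 2*(S*S + S) = 2*(S² + S) = 2*(S + S²) = 2*S + 2*S²)
-35676 - l(218) = -35676 - 2*218*(1 + 218) = -35676 - 2*218*219 = -35676 - 1*95484 = -35676 - 95484 = -131160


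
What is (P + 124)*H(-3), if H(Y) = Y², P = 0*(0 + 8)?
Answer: 1116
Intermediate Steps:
P = 0 (P = 0*8 = 0)
(P + 124)*H(-3) = (0 + 124)*(-3)² = 124*9 = 1116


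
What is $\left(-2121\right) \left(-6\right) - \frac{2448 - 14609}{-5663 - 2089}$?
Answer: $\frac{98639791}{7752} \approx 12724.0$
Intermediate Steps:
$\left(-2121\right) \left(-6\right) - \frac{2448 - 14609}{-5663 - 2089} = 12726 - - \frac{12161}{-7752} = 12726 - \left(-12161\right) \left(- \frac{1}{7752}\right) = 12726 - \frac{12161}{7752} = \frac{98639791}{7752}$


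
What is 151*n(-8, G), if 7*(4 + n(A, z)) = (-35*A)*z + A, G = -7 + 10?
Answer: 121404/7 ≈ 17343.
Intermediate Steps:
G = 3
n(A, z) = -4 + A/7 - 5*A*z (n(A, z) = -4 + ((-35*A)*z + A)/7 = -4 + (-35*A*z + A)/7 = -4 + (A - 35*A*z)/7 = -4 + (A/7 - 5*A*z) = -4 + A/7 - 5*A*z)
151*n(-8, G) = 151*(-4 + (⅐)*(-8) - 5*(-8)*3) = 151*(-4 - 8/7 + 120) = 151*(804/7) = 121404/7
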